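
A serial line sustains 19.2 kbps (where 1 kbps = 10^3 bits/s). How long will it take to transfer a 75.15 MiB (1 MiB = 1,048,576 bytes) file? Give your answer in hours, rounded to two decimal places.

75.15 MiB = 78,800,486.4 bytes = 630,403,891.2 bits
19.2 kbps = 19,200 bits/s
time = 630,403,891.2 / 19,200 = 32,833.5360 s
32,833.5360 s / 3600 = 9.12 hours

9.12 hours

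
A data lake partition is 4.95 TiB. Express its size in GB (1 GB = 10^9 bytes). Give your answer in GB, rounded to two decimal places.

4.95 TiB = 4.95 × 2^40 bytes = 5,442,582,557,491.2 bytes
1 GB = 1,000,000,000 bytes
5,442,582,557,491.2 / 1,000,000,000 = 5,442.58 GB

5,442.58 GB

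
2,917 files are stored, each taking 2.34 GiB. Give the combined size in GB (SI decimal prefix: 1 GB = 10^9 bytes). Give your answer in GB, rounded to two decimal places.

Total = 2,917 × 2.34 GiB = 6825.78 GiB
= 6825.78 × 1,073,741,824 bytes = 7,329,125,467,422.72 bytes
1 GB = 1,000,000,000 bytes
7,329,125,467,422.72 / 1,000,000,000 = 7,329.13 GB

7,329.13 GB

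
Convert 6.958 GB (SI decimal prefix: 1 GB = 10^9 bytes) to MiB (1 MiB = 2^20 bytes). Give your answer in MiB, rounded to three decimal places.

6,635.666 MiB

6.958 GB = 6.958 × 10^9 bytes = 6,958,000,000 bytes
1 MiB = 1,048,576 bytes
6,958,000,000 / 1,048,576 = 6,635.666 MiB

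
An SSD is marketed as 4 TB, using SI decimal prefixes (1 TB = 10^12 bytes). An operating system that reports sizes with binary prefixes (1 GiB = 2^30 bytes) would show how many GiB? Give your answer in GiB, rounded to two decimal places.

3,725.29 GiB

4 TB = 4 × 10^12 bytes = 4,000,000,000,000 bytes
1 GiB = 2^30 bytes = 1,073,741,824 bytes
4,000,000,000,000 / 1,073,741,824 = 3,725.29 GiB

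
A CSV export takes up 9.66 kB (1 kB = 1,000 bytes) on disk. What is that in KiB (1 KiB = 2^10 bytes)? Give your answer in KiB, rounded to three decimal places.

9.434 KiB

9.66 kB = 9.66 × 10^3 bytes = 9,660 bytes
1 KiB = 1,024 bytes
9,660 / 1,024 = 9.434 KiB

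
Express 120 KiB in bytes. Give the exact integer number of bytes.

120 × 1,024 = 122,880 bytes

122,880 bytes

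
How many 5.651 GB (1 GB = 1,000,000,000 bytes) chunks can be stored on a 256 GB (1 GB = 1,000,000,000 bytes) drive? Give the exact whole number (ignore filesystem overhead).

45

Capacity: 256 GB = 256,000,000,000 bytes
Per item: 5.651 GB = 5,651,000,000 bytes
⌊256,000,000,000 / 5,651,000,000⌋ = 45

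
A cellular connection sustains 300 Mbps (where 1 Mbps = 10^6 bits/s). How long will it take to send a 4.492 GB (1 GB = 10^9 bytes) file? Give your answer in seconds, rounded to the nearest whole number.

4.492 GB = 4,492,000,000 bytes = 35,936,000,000 bits
300 Mbps = 300,000,000 bits/s
time = 35,936,000,000 / 300,000,000 = 120 s

120 seconds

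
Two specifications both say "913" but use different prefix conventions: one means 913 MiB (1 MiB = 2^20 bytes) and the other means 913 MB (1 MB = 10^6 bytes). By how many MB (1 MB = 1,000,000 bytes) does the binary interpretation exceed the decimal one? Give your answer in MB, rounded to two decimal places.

913 MiB = 913 × 1,048,576 = 957,349,888 bytes
913 MB = 913 × 1,000,000 = 913,000,000 bytes
difference = 44,349,888 bytes
44,349,888 / 1,000,000 = 44.35 MB

44.35 MB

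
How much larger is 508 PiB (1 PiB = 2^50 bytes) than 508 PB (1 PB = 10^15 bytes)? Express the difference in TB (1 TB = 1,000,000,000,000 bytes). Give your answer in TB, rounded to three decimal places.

63,957.153 TB

508 PiB = 508 × 1,125,899,906,842,624 = 571,957,152,676,052,992 bytes
508 PB = 508 × 1,000,000,000,000,000 = 508,000,000,000,000,000 bytes
difference = 63,957,152,676,052,992 bytes
63,957,152,676,052,992 / 1,000,000,000,000 = 63,957.153 TB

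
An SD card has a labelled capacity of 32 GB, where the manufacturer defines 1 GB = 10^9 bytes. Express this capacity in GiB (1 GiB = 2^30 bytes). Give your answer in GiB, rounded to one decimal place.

32 GB × 1,000,000,000 bytes/GB = 32,000,000,000 bytes
1 GiB = 2^30 bytes = 1,073,741,824 bytes
32,000,000,000 / 1,073,741,824 = 29.8 GiB

29.8 GiB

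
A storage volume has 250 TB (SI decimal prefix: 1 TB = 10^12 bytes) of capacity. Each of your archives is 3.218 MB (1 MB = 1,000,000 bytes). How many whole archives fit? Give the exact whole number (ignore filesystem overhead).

Capacity: 250 TB = 250,000,000,000,000 bytes
Per item: 3.218 MB = 3,218,000 bytes
⌊250,000,000,000,000 / 3,218,000⌋ = 77,688,004

77,688,004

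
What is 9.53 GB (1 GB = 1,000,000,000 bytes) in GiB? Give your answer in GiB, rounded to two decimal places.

8.88 GiB

9.53 GB = 9.53 × 10^9 bytes = 9,530,000,000 bytes
1 GiB = 1,073,741,824 bytes
9,530,000,000 / 1,073,741,824 = 8.88 GiB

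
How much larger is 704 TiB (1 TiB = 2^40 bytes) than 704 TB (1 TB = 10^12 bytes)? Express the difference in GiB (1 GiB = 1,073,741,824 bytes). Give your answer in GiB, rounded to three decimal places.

65,244.907 GiB

704 TiB = 704 × 1,099,511,627,776 = 774,056,185,954,304 bytes
704 TB = 704 × 1,000,000,000,000 = 704,000,000,000,000 bytes
difference = 70,056,185,954,304 bytes
70,056,185,954,304 / 1,073,741,824 = 65,244.907 GiB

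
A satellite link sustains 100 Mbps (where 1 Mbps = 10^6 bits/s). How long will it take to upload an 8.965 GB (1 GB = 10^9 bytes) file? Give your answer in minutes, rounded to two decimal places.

11.95 minutes

8.965 GB = 8,965,000,000 bytes = 71,720,000,000 bits
100 Mbps = 100,000,000 bits/s
time = 71,720,000,000 / 100,000,000 = 717.200 s
717.200 s / 60 = 11.95 minutes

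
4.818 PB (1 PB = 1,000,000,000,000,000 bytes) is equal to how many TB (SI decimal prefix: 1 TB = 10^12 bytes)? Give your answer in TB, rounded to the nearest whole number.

4.818 PB = 4.818 × 10^15 bytes = 4,818,000,000,000,000 bytes
1 TB = 1,000,000,000,000 bytes
4,818,000,000,000,000 / 1,000,000,000,000 = 4,818 TB

4,818 TB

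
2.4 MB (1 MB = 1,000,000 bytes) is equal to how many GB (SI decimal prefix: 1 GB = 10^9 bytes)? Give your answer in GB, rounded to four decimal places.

0.0024 GB

2.4 MB = 2.4 × 10^6 bytes = 2,400,000 bytes
1 GB = 1,000,000,000 bytes
2,400,000 / 1,000,000,000 = 0.0024 GB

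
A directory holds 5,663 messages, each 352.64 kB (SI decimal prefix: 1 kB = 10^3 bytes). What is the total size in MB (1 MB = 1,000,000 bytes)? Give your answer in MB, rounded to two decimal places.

Total = 5,663 × 352.64 kB = 1997000.32 kB
= 1997000.32 × 1,000 bytes = 1,997,000,320 bytes
1 MB = 1,000,000 bytes
1,997,000,320 / 1,000,000 = 1,997.00 MB

1,997.00 MB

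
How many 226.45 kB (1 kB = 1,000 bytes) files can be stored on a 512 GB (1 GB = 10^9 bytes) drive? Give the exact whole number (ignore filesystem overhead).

2,260,984

Capacity: 512 GB = 512,000,000,000 bytes
Per item: 226.45 kB = 226,450 bytes
⌊512,000,000,000 / 226,450⌋ = 2,260,984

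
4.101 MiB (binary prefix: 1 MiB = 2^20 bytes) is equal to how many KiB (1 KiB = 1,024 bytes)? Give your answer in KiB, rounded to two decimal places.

4.101 MiB = 4.101 × 2^20 bytes = 4,300,210.176 bytes
1 KiB = 1,024 bytes
4,300,210.176 / 1,024 = 4,199.42 KiB

4,199.42 KiB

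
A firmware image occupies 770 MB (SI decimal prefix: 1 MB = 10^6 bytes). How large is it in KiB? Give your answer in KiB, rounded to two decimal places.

751,953.13 KiB

770 MB × 1,000,000 bytes/MB = 770,000,000 bytes
1 KiB = 2^10 bytes = 1,024 bytes
770,000,000 / 1,024 = 751,953.13 KiB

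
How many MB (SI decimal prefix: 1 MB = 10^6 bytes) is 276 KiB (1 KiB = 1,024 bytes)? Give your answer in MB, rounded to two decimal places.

0.28 MB

276 KiB = 276 × 2^10 bytes = 282,624 bytes
1 MB = 10^6 bytes = 1,000,000 bytes
282,624 / 1,000,000 = 0.28 MB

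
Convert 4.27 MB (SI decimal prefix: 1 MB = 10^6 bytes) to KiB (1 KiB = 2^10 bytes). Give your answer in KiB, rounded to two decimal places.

4,169.92 KiB

4.27 MB × 1,000,000 bytes/MB = 4,270,000 bytes
1 KiB = 1,024 bytes
4,270,000 / 1,024 = 4,169.92 KiB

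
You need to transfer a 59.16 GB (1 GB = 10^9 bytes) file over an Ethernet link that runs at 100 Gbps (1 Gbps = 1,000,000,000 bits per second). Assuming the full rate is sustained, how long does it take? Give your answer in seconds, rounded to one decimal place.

4.7 seconds

59.16 GB = 59,160,000,000 bytes = 473,280,000,000 bits
100 Gbps = 100,000,000,000 bits/s
time = 473,280,000,000 / 100,000,000,000 = 4.7 s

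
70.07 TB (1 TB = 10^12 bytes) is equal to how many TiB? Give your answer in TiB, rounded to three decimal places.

63.728 TiB

70.07 TB × 1,000,000,000,000 bytes/TB = 70,070,000,000,000 bytes
1 TiB = 1,099,511,627,776 bytes
70,070,000,000,000 / 1,099,511,627,776 = 63.728 TiB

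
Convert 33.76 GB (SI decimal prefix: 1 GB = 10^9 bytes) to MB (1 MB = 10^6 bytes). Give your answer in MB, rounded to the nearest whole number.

33,760 MB

33.76 GB × 1,000,000,000 bytes/GB = 33,760,000,000 bytes
1 MB = 1,000,000 bytes
33,760,000,000 / 1,000,000 = 33,760 MB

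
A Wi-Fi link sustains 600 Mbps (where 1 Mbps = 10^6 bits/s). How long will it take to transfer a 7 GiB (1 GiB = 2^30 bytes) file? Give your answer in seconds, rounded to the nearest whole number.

7 GiB = 7,516,192,768 bytes = 60,129,542,144 bits
600 Mbps = 600,000,000 bits/s
time = 60,129,542,144 / 600,000,000 = 100 s

100 seconds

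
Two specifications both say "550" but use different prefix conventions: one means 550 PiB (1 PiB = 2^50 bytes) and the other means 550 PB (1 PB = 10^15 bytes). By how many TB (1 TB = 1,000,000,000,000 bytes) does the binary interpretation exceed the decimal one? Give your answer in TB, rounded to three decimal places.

69,244.949 TB

550 PiB = 550 × 1,125,899,906,842,624 = 619,244,948,763,443,200 bytes
550 PB = 550 × 1,000,000,000,000,000 = 550,000,000,000,000,000 bytes
difference = 69,244,948,763,443,200 bytes
69,244,948,763,443,200 / 1,000,000,000,000 = 69,244.949 TB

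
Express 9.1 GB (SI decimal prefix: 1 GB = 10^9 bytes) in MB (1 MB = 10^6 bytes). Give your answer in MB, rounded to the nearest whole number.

9,100 MB

9.1 GB = 9.1 × 10^9 bytes = 9,100,000,000 bytes
1 MB = 1,000,000 bytes
9,100,000,000 / 1,000,000 = 9,100 MB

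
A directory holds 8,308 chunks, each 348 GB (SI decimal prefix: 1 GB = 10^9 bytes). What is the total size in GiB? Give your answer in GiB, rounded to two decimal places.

Total = 8,308 × 348 GB = 2,891,184 GB
= 2,891,184 × 1,000,000,000 bytes = 2,891,184,000,000,000 bytes
1 GiB = 1,073,741,824 bytes
2,891,184,000,000,000 / 1,073,741,824 = 2,692,624.93 GiB

2,692,624.93 GiB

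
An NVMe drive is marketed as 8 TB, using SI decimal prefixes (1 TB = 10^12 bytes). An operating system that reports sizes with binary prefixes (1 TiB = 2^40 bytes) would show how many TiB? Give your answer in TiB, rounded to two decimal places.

8 TB = 8 × 10^12 bytes = 8,000,000,000,000 bytes
1 TiB = 1,099,511,627,776 bytes
8,000,000,000,000 / 1,099,511,627,776 = 7.28 TiB

7.28 TiB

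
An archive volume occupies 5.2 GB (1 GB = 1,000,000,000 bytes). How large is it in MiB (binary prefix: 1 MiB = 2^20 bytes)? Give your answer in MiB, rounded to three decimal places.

4,959.106 MiB

5.2 GB = 5.2 × 10^9 bytes = 5,200,000,000 bytes
1 MiB = 2^20 bytes = 1,048,576 bytes
5,200,000,000 / 1,048,576 = 4,959.106 MiB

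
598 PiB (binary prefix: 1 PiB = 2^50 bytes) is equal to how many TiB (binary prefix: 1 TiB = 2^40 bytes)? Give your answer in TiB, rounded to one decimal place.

612,352.0 TiB

598 PiB × 1,125,899,906,842,624 bytes/PiB = 673,288,144,291,889,152 bytes
1 TiB = 2^40 bytes = 1,099,511,627,776 bytes
673,288,144,291,889,152 / 1,099,511,627,776 = 612,352.0 TiB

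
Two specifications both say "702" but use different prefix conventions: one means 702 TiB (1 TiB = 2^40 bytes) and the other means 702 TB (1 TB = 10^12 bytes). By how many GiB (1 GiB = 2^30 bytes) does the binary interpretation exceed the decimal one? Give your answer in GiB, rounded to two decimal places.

65,059.55 GiB

702 TiB = 702 × 1,099,511,627,776 = 771,857,162,698,752 bytes
702 TB = 702 × 1,000,000,000,000 = 702,000,000,000,000 bytes
difference = 69,857,162,698,752 bytes
69,857,162,698,752 / 1,073,741,824 = 65,059.55 GiB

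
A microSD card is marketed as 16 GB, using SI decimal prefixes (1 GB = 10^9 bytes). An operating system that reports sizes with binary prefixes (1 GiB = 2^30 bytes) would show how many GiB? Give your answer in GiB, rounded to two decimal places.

16 GB = 16 × 10^9 bytes = 16,000,000,000 bytes
1 GiB = 1,073,741,824 bytes
16,000,000,000 / 1,073,741,824 = 14.90 GiB

14.90 GiB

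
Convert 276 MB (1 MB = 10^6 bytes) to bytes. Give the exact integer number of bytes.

276,000,000 bytes

276 × 1,000,000 = 276,000,000 bytes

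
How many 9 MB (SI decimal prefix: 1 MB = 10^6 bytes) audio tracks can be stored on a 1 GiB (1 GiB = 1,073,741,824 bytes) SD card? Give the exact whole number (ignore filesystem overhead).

Capacity: 1 GiB = 1,073,741,824 bytes
Per item: 9 MB = 9,000,000 bytes
⌊1,073,741,824 / 9,000,000⌋ = 119

119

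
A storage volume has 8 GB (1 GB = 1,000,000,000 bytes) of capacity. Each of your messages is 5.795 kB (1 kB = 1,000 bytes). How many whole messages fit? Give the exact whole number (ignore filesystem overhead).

1,380,500

Capacity: 8 GB = 8,000,000,000 bytes
Per item: 5.795 kB = 5,795 bytes
⌊8,000,000,000 / 5,795⌋ = 1,380,500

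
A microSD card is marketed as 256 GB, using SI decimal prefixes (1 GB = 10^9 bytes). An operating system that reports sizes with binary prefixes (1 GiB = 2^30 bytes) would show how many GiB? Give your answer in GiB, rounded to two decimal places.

256 GB = 256 × 10^9 bytes = 256,000,000,000 bytes
1 GiB = 1,073,741,824 bytes
256,000,000,000 / 1,073,741,824 = 238.42 GiB

238.42 GiB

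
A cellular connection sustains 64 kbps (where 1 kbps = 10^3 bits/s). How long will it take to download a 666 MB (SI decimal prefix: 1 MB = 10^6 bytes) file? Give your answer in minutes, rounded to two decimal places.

1,387.50 minutes

666 MB = 666,000,000 bytes = 5,328,000,000 bits
64 kbps = 64,000 bits/s
time = 5,328,000,000 / 64,000 = 83,250.000 s
83,250.000 s / 60 = 1,387.50 minutes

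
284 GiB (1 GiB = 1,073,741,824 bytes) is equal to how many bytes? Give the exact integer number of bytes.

304,942,678,016 bytes

284 × 1,073,741,824 = 304,942,678,016 bytes  (1 GiB = 2^30 bytes)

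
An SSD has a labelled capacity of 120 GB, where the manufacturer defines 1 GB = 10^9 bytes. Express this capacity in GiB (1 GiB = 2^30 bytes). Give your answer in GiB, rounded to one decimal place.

111.8 GiB

120 GB × 1,000,000,000 bytes/GB = 120,000,000,000 bytes
1 GiB = 2^30 bytes = 1,073,741,824 bytes
120,000,000,000 / 1,073,741,824 = 111.8 GiB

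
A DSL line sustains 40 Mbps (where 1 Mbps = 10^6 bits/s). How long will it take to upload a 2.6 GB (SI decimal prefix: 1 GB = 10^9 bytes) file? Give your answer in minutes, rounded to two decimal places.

8.67 minutes

2.6 GB = 2,600,000,000 bytes = 20,800,000,000 bits
40 Mbps = 40,000,000 bits/s
time = 20,800,000,000 / 40,000,000 = 520.000 s
520.000 s / 60 = 8.67 minutes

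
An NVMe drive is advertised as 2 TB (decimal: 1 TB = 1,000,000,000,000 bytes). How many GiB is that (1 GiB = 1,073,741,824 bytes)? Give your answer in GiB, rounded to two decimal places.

2 TB × 1,000,000,000,000 bytes/TB = 2,000,000,000,000 bytes
1 GiB = 1,073,741,824 bytes
2,000,000,000,000 / 1,073,741,824 = 1,862.65 GiB

1,862.65 GiB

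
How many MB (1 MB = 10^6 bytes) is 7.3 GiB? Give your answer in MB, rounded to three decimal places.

7.3 GiB × 1,073,741,824 bytes/GiB = 7,838,315,315.2 bytes
1 MB = 10^6 bytes = 1,000,000 bytes
7,838,315,315.2 / 1,000,000 = 7,838.315 MB

7,838.315 MB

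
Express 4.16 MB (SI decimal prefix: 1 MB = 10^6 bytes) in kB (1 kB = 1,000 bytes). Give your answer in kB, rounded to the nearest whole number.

4,160 kB

4.16 MB = 4.16 × 10^6 bytes = 4,160,000 bytes
1 kB = 1,000 bytes
4,160,000 / 1,000 = 4,160 kB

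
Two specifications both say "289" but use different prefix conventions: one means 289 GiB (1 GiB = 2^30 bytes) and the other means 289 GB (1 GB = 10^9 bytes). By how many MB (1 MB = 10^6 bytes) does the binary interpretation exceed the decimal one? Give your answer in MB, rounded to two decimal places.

21,311.39 MB

289 GiB = 289 × 1,073,741,824 = 310,311,387,136 bytes
289 GB = 289 × 1,000,000,000 = 289,000,000,000 bytes
difference = 21,311,387,136 bytes
21,311,387,136 / 1,000,000 = 21,311.39 MB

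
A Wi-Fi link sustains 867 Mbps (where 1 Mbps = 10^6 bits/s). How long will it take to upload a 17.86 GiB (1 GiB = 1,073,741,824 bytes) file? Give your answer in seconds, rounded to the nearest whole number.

177 seconds

17.86 GiB = 19,177,028,976.64 bytes = 153,416,231,813.12 bits
867 Mbps = 867,000,000 bits/s
time = 153,416,231,813.12 / 867,000,000 = 177 s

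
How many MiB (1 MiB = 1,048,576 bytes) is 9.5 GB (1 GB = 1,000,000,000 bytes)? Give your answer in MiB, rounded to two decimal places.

9.5 GB = 9.5 × 10^9 bytes = 9,500,000,000 bytes
1 MiB = 2^20 bytes = 1,048,576 bytes
9,500,000,000 / 1,048,576 = 9,059.91 MiB

9,059.91 MiB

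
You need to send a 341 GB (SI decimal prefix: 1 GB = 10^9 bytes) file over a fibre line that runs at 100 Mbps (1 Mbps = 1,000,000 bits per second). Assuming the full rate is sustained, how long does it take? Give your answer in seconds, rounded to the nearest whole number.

27,280 seconds

341 GB = 341,000,000,000 bytes = 2,728,000,000,000 bits
100 Mbps = 100,000,000 bits/s
time = 2,728,000,000,000 / 100,000,000 = 27,280 s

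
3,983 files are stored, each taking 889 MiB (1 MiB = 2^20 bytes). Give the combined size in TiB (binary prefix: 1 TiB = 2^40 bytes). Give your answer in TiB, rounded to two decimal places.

3.38 TiB

Total = 3,983 × 889 MiB = 3,540,887 MiB
= 3,540,887 × 1,048,576 bytes = 3,712,889,126,912 bytes
1 TiB = 1,099,511,627,776 bytes
3,712,889,126,912 / 1,099,511,627,776 = 3.38 TiB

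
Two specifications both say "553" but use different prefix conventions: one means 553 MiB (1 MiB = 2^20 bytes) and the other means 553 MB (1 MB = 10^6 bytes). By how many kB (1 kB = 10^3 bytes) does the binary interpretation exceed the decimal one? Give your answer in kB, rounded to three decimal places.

26,862.528 kB

553 MiB = 553 × 1,048,576 = 579,862,528 bytes
553 MB = 553 × 1,000,000 = 553,000,000 bytes
difference = 26,862,528 bytes
26,862,528 / 1,000 = 26,862.528 kB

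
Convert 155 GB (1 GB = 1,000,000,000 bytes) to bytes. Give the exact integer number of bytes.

155 × 1,000,000,000 = 155,000,000,000 bytes

155,000,000,000 bytes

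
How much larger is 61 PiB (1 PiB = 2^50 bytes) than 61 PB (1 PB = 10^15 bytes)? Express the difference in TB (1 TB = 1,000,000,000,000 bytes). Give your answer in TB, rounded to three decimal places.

61 PiB = 61 × 1,125,899,906,842,624 = 68,679,894,317,400,064 bytes
61 PB = 61 × 1,000,000,000,000,000 = 61,000,000,000,000,000 bytes
difference = 7,679,894,317,400,064 bytes
7,679,894,317,400,064 / 1,000,000,000,000 = 7,679.894 TB

7,679.894 TB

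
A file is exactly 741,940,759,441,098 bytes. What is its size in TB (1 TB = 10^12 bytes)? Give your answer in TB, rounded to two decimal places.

741,940,759,441,098 bytes given.
1 TB = 1,000,000,000,000 bytes
741,940,759,441,098 / 1,000,000,000,000 = 741.94 TB

741.94 TB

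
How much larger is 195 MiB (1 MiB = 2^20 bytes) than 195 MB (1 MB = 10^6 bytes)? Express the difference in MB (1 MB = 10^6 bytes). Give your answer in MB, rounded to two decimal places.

9.47 MB

195 MiB = 195 × 1,048,576 = 204,472,320 bytes
195 MB = 195 × 1,000,000 = 195,000,000 bytes
difference = 9,472,320 bytes
9,472,320 / 1,000,000 = 9.47 MB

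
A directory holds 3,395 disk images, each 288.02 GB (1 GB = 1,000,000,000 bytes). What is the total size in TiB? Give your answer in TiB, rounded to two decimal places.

889.33 TiB

Total = 3,395 × 288.02 GB = 977827.9 GB
= 977827.9 × 1,000,000,000 bytes = 977,827,900,000,000 bytes
1 TiB = 1,099,511,627,776 bytes
977,827,900,000,000 / 1,099,511,627,776 = 889.33 TiB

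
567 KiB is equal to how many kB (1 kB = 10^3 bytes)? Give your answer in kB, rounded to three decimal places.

580.608 kB

567 KiB = 567 × 2^10 bytes = 580,608 bytes
1 kB = 10^3 bytes = 1,000 bytes
580,608 / 1,000 = 580.608 kB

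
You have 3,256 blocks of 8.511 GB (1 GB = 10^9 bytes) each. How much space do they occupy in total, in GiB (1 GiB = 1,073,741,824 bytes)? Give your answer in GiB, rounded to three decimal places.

25,808.640 GiB

Total = 3,256 × 8.511 GB = 27711.816 GB
= 27711.816 × 1,000,000,000 bytes = 27,711,816,000,000 bytes
1 GiB = 1,073,741,824 bytes
27,711,816,000,000 / 1,073,741,824 = 25,808.640 GiB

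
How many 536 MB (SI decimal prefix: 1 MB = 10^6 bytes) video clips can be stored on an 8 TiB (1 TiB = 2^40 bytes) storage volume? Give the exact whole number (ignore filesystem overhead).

Capacity: 8 TiB = 8,796,093,022,208 bytes
Per item: 536 MB = 536,000,000 bytes
⌊8,796,093,022,208 / 536,000,000⌋ = 16,410

16,410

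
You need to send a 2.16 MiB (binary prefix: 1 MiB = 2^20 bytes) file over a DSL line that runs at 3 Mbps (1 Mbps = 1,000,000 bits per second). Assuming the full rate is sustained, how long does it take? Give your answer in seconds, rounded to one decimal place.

6.0 seconds

2.16 MiB = 2,264,924.16 bytes = 18,119,393.28 bits
3 Mbps = 3,000,000 bits/s
time = 18,119,393.28 / 3,000,000 = 6.0 s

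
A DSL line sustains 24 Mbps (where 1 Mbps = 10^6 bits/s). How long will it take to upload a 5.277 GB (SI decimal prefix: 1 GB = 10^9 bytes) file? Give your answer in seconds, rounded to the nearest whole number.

5.277 GB = 5,277,000,000 bytes = 42,216,000,000 bits
24 Mbps = 24,000,000 bits/s
time = 42,216,000,000 / 24,000,000 = 1,759 s

1,759 seconds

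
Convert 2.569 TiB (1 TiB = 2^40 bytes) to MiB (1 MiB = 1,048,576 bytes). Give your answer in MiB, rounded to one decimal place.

2,693,791.7 MiB

2.569 TiB × 1,099,511,627,776 bytes/TiB = 2,824,645,371,756.544 bytes
1 MiB = 2^20 bytes = 1,048,576 bytes
2,824,645,371,756.544 / 1,048,576 = 2,693,791.7 MiB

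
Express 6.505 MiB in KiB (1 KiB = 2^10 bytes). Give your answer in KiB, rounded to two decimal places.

6,661.12 KiB

6.505 MiB × 1,048,576 bytes/MiB = 6,820,986.88 bytes
1 KiB = 1,024 bytes
6,820,986.88 / 1,024 = 6,661.12 KiB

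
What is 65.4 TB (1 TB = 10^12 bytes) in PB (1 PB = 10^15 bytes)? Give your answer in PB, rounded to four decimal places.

65.4 TB × 1,000,000,000,000 bytes/TB = 65,400,000,000,000 bytes
1 PB = 1,000,000,000,000,000 bytes
65,400,000,000,000 / 1,000,000,000,000,000 = 0.0654 PB

0.0654 PB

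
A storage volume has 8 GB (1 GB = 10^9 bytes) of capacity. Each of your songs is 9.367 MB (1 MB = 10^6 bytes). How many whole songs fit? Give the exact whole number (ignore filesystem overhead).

854

Capacity: 8 GB = 8,000,000,000 bytes
Per item: 9.367 MB = 9,367,000 bytes
⌊8,000,000,000 / 9,367,000⌋ = 854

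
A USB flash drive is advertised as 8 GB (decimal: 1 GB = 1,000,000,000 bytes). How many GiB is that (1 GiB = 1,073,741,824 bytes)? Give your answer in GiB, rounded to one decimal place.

7.5 GiB

8 GB × 1,000,000,000 bytes/GB = 8,000,000,000 bytes
1 GiB = 1,073,741,824 bytes
8,000,000,000 / 1,073,741,824 = 7.5 GiB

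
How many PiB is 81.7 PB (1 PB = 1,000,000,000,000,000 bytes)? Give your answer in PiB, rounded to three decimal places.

72.564 PiB

81.7 PB = 81.7 × 10^15 bytes = 81,700,000,000,000,000 bytes
1 PiB = 1,125,899,906,842,624 bytes
81,700,000,000,000,000 / 1,125,899,906,842,624 = 72.564 PiB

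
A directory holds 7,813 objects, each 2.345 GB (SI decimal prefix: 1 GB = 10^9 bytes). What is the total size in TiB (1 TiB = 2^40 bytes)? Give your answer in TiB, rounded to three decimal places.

Total = 7,813 × 2.345 GB = 18321.485 GB
= 18321.485 × 1,000,000,000 bytes = 18,321,485,000,000 bytes
1 TiB = 1,099,511,627,776 bytes
18,321,485,000,000 / 1,099,511,627,776 = 16.663 TiB

16.663 TiB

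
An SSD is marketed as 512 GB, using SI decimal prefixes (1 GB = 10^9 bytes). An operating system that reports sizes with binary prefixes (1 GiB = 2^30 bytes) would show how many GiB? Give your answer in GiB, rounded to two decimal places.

476.84 GiB

512 GB = 512 × 10^9 bytes = 512,000,000,000 bytes
1 GiB = 1,073,741,824 bytes
512,000,000,000 / 1,073,741,824 = 476.84 GiB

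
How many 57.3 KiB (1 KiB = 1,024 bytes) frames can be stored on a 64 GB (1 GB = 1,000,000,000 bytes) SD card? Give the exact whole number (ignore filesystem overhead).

Capacity: 64 GB = 64,000,000,000 bytes
Per item: 57.3 KiB = 58,675.2 bytes
⌊64,000,000,000 / 58,675.2⌋ = 1,090,750

1,090,750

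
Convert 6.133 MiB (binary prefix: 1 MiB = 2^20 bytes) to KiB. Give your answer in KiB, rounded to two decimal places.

6,280.19 KiB

6.133 MiB = 6.133 × 2^20 bytes = 6,430,916.608 bytes
1 KiB = 2^10 bytes = 1,024 bytes
6,430,916.608 / 1,024 = 6,280.19 KiB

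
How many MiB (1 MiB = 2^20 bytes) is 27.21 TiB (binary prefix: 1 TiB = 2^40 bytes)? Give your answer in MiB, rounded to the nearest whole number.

27.21 TiB = 27.21 × 2^40 bytes = 29,917,711,391,784.96 bytes
1 MiB = 1,048,576 bytes
29,917,711,391,784.96 / 1,048,576 = 28,531,753 MiB

28,531,753 MiB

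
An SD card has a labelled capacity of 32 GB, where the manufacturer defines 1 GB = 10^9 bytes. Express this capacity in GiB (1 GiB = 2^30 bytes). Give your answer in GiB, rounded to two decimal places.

29.80 GiB

32 GB × 1,000,000,000 bytes/GB = 32,000,000,000 bytes
1 GiB = 1,073,741,824 bytes
32,000,000,000 / 1,073,741,824 = 29.80 GiB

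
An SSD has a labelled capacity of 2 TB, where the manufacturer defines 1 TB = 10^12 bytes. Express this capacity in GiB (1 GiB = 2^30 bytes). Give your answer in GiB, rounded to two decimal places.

2 TB × 1,000,000,000,000 bytes/TB = 2,000,000,000,000 bytes
1 GiB = 2^30 bytes = 1,073,741,824 bytes
2,000,000,000,000 / 1,073,741,824 = 1,862.65 GiB

1,862.65 GiB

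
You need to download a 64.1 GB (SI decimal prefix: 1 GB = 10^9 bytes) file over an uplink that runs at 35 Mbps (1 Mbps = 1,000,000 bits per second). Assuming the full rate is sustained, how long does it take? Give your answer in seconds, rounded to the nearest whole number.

64.1 GB = 64,100,000,000 bytes = 512,800,000,000 bits
35 Mbps = 35,000,000 bits/s
time = 512,800,000,000 / 35,000,000 = 14,651 s

14,651 seconds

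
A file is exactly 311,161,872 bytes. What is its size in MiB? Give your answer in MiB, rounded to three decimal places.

311,161,872 bytes given.
1 MiB = 2^20 bytes = 1,048,576 bytes
311,161,872 / 1,048,576 = 296.747 MiB

296.747 MiB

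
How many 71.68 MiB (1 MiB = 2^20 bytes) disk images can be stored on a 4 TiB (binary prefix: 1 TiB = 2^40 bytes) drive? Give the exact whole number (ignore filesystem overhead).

58,514

Capacity: 4 TiB = 4,398,046,511,104 bytes
Per item: 71.68 MiB = 75,161,927.68 bytes
⌊4,398,046,511,104 / 75,161,927.68⌋ = 58,514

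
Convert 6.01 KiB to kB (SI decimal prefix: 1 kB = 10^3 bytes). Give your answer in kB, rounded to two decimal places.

6.15 kB

6.01 KiB × 1,024 bytes/KiB = 6,154.24 bytes
1 kB = 10^3 bytes = 1,000 bytes
6,154.24 / 1,000 = 6.15 kB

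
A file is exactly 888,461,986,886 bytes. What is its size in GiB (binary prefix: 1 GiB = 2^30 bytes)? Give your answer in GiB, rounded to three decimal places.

888,461,986,886 bytes given.
1 GiB = 1,073,741,824 bytes
888,461,986,886 / 1,073,741,824 = 827.445 GiB

827.445 GiB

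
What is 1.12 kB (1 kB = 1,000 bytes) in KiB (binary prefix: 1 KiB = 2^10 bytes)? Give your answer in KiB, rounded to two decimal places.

1.09 KiB

1.12 kB = 1.12 × 10^3 bytes = 1,120 bytes
1 KiB = 2^10 bytes = 1,024 bytes
1,120 / 1,024 = 1.09 KiB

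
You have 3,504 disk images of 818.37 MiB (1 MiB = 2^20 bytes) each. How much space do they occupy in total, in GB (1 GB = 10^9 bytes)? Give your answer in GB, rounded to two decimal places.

Total = 3,504 × 818.37 MiB = 2867568.48 MiB
= 2867568.48 × 1,048,576 bytes = 3,006,863,486,484.48 bytes
1 GB = 1,000,000,000 bytes
3,006,863,486,484.48 / 1,000,000,000 = 3,006.86 GB

3,006.86 GB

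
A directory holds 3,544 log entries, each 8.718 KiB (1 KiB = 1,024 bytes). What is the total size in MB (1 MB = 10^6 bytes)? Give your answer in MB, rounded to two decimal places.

Total = 3,544 × 8.718 KiB = 30896.592 KiB
= 30896.592 × 1,024 bytes = 31,638,110.208 bytes
1 MB = 1,000,000 bytes
31,638,110.208 / 1,000,000 = 31.64 MB

31.64 MB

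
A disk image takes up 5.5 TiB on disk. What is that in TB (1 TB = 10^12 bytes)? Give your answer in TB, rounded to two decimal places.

6.05 TB

5.5 TiB = 5.5 × 2^40 bytes = 6,047,313,952,768 bytes
1 TB = 1,000,000,000,000 bytes
6,047,313,952,768 / 1,000,000,000,000 = 6.05 TB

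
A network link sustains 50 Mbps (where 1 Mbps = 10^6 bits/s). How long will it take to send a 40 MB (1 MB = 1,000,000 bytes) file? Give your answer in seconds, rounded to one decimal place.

40 MB = 40,000,000 bytes = 320,000,000 bits
50 Mbps = 50,000,000 bits/s
time = 320,000,000 / 50,000,000 = 6.4 s

6.4 seconds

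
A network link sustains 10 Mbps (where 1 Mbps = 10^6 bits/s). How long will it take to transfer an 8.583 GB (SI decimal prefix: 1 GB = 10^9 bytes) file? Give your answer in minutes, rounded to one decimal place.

114.4 minutes

8.583 GB = 8,583,000,000 bytes = 68,664,000,000 bits
10 Mbps = 10,000,000 bits/s
time = 68,664,000,000 / 10,000,000 = 6,866.40 s
6,866.40 s / 60 = 114.4 minutes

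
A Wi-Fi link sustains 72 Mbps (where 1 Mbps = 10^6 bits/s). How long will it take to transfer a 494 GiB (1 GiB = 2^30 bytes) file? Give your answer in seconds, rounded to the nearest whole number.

494 GiB = 530,428,461,056 bytes = 4,243,427,688,448 bits
72 Mbps = 72,000,000 bits/s
time = 4,243,427,688,448 / 72,000,000 = 58,936 s

58,936 seconds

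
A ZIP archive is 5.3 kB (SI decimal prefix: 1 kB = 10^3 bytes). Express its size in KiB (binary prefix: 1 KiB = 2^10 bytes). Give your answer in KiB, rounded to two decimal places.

5.18 KiB

5.3 kB = 5.3 × 10^3 bytes = 5,300 bytes
1 KiB = 1,024 bytes
5,300 / 1,024 = 5.18 KiB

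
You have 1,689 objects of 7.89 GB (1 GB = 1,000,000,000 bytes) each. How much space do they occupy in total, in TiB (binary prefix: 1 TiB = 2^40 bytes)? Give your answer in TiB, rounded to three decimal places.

12.120 TiB

Total = 1,689 × 7.89 GB = 13326.21 GB
= 13326.21 × 1,000,000,000 bytes = 13,326,210,000,000 bytes
1 TiB = 1,099,511,627,776 bytes
13,326,210,000,000 / 1,099,511,627,776 = 12.120 TiB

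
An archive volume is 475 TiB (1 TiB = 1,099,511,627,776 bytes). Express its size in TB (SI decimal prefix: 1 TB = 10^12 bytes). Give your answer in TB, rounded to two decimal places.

522.27 TB

475 TiB = 475 × 2^40 bytes = 522,268,023,193,600 bytes
1 TB = 10^12 bytes = 1,000,000,000,000 bytes
522,268,023,193,600 / 1,000,000,000,000 = 522.27 TB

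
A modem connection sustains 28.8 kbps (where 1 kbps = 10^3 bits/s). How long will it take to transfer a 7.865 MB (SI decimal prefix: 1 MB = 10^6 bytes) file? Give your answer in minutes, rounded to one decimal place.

36.4 minutes

7.865 MB = 7,865,000 bytes = 62,920,000 bits
28.8 kbps = 28,800 bits/s
time = 62,920,000 / 28,800 = 2,184.72 s
2,184.72 s / 60 = 36.4 minutes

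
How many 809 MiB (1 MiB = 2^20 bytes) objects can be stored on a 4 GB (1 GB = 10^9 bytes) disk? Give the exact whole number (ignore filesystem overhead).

Capacity: 4 GB = 4,000,000,000 bytes
Per item: 809 MiB = 848,297,984 bytes
⌊4,000,000,000 / 848,297,984⌋ = 4

4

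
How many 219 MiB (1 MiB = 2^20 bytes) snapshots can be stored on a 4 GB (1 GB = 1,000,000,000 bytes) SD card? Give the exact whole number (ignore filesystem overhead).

Capacity: 4 GB = 4,000,000,000 bytes
Per item: 219 MiB = 229,638,144 bytes
⌊4,000,000,000 / 229,638,144⌋ = 17

17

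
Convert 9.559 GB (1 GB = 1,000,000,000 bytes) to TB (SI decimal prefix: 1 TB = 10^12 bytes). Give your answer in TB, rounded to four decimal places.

0.0096 TB

9.559 GB = 9.559 × 10^9 bytes = 9,559,000,000 bytes
1 TB = 1,000,000,000,000 bytes
9,559,000,000 / 1,000,000,000,000 = 0.0096 TB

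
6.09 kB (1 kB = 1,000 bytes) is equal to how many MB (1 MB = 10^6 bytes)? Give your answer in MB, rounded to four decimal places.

6.09 kB × 1,000 bytes/kB = 6,090 bytes
1 MB = 1,000,000 bytes
6,090 / 1,000,000 = 0.0061 MB

0.0061 MB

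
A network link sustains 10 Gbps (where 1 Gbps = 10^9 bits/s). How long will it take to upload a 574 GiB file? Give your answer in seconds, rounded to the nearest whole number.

493 seconds

574 GiB = 616,327,806,976 bytes = 4,930,622,455,808 bits
10 Gbps = 10,000,000,000 bits/s
time = 4,930,622,455,808 / 10,000,000,000 = 493 s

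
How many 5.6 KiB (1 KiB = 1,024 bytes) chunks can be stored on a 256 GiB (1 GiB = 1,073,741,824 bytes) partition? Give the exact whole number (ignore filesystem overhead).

Capacity: 256 GiB = 274,877,906,944 bytes
Per item: 5.6 KiB = 5,734.4 bytes
⌊274,877,906,944 / 5,734.4⌋ = 47,934,902

47,934,902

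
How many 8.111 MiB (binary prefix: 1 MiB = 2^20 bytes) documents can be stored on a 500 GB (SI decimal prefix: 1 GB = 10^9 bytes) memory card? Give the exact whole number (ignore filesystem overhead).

Capacity: 500 GB = 500,000,000,000 bytes
Per item: 8.111 MiB = 8,504,999.936 bytes
⌊500,000,000,000 / 8,504,999.936⌋ = 58,788

58,788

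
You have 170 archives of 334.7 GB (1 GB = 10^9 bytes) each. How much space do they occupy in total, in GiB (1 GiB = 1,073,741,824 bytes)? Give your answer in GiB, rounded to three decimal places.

52,991.323 GiB

Total = 170 × 334.7 GB = 56,899 GB
= 56,899 × 1,000,000,000 bytes = 56,899,000,000,000 bytes
1 GiB = 1,073,741,824 bytes
56,899,000,000,000 / 1,073,741,824 = 52,991.323 GiB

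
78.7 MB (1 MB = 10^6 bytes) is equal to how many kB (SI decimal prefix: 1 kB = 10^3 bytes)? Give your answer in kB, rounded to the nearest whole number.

78.7 MB = 78.7 × 10^6 bytes = 78,700,000 bytes
1 kB = 1,000 bytes
78,700,000 / 1,000 = 78,700 kB

78,700 kB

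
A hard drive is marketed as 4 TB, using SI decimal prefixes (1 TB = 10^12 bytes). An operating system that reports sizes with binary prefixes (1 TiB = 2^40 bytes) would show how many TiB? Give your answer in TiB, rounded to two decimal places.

4 TB × 1,000,000,000,000 bytes/TB = 4,000,000,000,000 bytes
1 TiB = 2^40 bytes = 1,099,511,627,776 bytes
4,000,000,000,000 / 1,099,511,627,776 = 3.64 TiB

3.64 TiB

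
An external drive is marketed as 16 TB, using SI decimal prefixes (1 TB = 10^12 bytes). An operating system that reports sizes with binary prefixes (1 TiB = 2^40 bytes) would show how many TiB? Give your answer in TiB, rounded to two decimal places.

14.55 TiB

16 TB × 1,000,000,000,000 bytes/TB = 16,000,000,000,000 bytes
1 TiB = 1,099,511,627,776 bytes
16,000,000,000,000 / 1,099,511,627,776 = 14.55 TiB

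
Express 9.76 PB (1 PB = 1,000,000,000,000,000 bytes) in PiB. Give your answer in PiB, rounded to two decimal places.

9.76 PB = 9.76 × 10^15 bytes = 9,760,000,000,000,000 bytes
1 PiB = 2^50 bytes = 1,125,899,906,842,624 bytes
9,760,000,000,000,000 / 1,125,899,906,842,624 = 8.67 PiB

8.67 PiB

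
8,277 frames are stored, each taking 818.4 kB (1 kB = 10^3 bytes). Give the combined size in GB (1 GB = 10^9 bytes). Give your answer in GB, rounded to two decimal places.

Total = 8,277 × 818.4 kB = 6773896.8 kB
= 6773896.8 × 1,000 bytes = 6,773,896,800 bytes
1 GB = 1,000,000,000 bytes
6,773,896,800 / 1,000,000,000 = 6.77 GB

6.77 GB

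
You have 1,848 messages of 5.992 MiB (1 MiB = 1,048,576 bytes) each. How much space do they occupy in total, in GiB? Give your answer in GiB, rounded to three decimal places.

10.814 GiB

Total = 1,848 × 5.992 MiB = 11073.216 MiB
= 11073.216 × 1,048,576 bytes = 11,611,108,540.416 bytes
1 GiB = 1,073,741,824 bytes
11,611,108,540.416 / 1,073,741,824 = 10.814 GiB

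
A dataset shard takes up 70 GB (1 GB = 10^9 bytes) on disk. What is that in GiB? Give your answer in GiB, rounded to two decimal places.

70 GB = 70 × 10^9 bytes = 70,000,000,000 bytes
1 GiB = 1,073,741,824 bytes
70,000,000,000 / 1,073,741,824 = 65.19 GiB

65.19 GiB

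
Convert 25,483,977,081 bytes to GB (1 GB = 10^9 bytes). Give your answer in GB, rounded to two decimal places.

25.48 GB

25,483,977,081 bytes given.
1 GB = 1,000,000,000 bytes
25,483,977,081 / 1,000,000,000 = 25.48 GB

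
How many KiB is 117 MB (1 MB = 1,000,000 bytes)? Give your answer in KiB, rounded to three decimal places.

114,257.813 KiB

117 MB = 117 × 10^6 bytes = 117,000,000 bytes
1 KiB = 1,024 bytes
117,000,000 / 1,024 = 114,257.813 KiB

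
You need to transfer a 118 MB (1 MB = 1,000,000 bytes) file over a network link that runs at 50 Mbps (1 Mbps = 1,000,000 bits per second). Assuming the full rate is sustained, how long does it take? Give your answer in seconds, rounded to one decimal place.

118 MB = 118,000,000 bytes = 944,000,000 bits
50 Mbps = 50,000,000 bits/s
time = 944,000,000 / 50,000,000 = 18.9 s

18.9 seconds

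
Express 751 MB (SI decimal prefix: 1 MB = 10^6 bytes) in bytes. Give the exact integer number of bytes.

751,000,000 bytes

751 × 1,000,000 = 751,000,000 bytes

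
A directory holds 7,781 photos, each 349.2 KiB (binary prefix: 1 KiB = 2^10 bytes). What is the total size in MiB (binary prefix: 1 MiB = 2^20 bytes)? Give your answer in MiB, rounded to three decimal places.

Total = 7,781 × 349.2 KiB = 2717125.2 KiB
= 2717125.2 × 1,024 bytes = 2,782,336,204.8 bytes
1 MiB = 1,048,576 bytes
2,782,336,204.8 / 1,048,576 = 2,653.443 MiB

2,653.443 MiB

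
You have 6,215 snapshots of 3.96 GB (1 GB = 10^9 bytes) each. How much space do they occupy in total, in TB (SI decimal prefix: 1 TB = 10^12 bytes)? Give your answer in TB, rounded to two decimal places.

24.61 TB

Total = 6,215 × 3.96 GB = 24611.4 GB
= 24611.4 × 1,000,000,000 bytes = 24,611,400,000,000 bytes
1 TB = 1,000,000,000,000 bytes
24,611,400,000,000 / 1,000,000,000,000 = 24.61 TB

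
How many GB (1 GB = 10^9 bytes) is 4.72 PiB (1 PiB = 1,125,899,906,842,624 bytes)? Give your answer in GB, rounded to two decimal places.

5,314,247.56 GB

4.72 PiB = 4.72 × 2^50 bytes = 5,314,247,560,297,185.28 bytes
1 GB = 1,000,000,000 bytes
5,314,247,560,297,185.28 / 1,000,000,000 = 5,314,247.56 GB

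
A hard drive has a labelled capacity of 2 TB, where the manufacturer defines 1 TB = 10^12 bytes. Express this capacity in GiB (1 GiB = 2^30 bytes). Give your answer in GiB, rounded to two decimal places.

1,862.65 GiB

2 TB = 2 × 10^12 bytes = 2,000,000,000,000 bytes
1 GiB = 2^30 bytes = 1,073,741,824 bytes
2,000,000,000,000 / 1,073,741,824 = 1,862.65 GiB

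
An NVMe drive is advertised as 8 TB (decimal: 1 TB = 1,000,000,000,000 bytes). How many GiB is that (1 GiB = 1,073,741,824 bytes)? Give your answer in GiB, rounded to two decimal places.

7,450.58 GiB

8 TB = 8 × 10^12 bytes = 8,000,000,000,000 bytes
1 GiB = 2^30 bytes = 1,073,741,824 bytes
8,000,000,000,000 / 1,073,741,824 = 7,450.58 GiB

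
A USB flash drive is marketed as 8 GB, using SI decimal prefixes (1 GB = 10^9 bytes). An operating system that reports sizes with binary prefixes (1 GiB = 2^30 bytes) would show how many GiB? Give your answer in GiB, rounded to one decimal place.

7.5 GiB

8 GB = 8 × 10^9 bytes = 8,000,000,000 bytes
1 GiB = 1,073,741,824 bytes
8,000,000,000 / 1,073,741,824 = 7.5 GiB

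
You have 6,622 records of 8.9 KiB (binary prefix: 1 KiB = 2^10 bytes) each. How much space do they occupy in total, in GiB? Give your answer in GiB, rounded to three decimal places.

0.056 GiB

Total = 6,622 × 8.9 KiB = 58935.8 KiB
= 58935.8 × 1,024 bytes = 60,350,259.2 bytes
1 GiB = 1,073,741,824 bytes
60,350,259.2 / 1,073,741,824 = 0.056 GiB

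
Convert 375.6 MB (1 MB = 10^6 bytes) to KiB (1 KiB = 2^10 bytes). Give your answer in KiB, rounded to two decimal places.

366,796.88 KiB

375.6 MB = 375.6 × 10^6 bytes = 375,600,000 bytes
1 KiB = 1,024 bytes
375,600,000 / 1,024 = 366,796.88 KiB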